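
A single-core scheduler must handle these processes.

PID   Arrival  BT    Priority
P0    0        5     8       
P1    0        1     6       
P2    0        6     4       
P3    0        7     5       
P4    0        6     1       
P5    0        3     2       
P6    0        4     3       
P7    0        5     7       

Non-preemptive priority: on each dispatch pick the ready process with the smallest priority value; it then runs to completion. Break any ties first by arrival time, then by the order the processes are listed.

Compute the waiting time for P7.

27

Schedule: | P4 0-6 | P5 6-9 | P6 9-13 | P2 13-19 | P3 19-26 | P1 26-27 | P7 27-32 | P0 32-37 |
Completion: P0=37  P1=27  P2=19  P3=26  P4=6  P5=9  P6=13  P7=32
Turnaround (C−A): P0=37  P1=27  P2=19  P3=26  P4=6  P5=9  P6=13  P7=32
Waiting(P7) = turnaround − burst = 32 − 5 = 27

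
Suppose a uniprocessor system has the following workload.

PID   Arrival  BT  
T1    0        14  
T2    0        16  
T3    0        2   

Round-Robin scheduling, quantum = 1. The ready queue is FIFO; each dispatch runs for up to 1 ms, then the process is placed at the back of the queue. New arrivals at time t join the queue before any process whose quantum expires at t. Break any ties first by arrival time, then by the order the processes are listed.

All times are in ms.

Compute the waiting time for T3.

Timeline: | T1 0-1 | T2 1-2 | T3 2-3 | T1 3-4 | T2 4-5 | T3 5-6 | T1 6-7 | T2 7-8 | T1 8-9 | T2 9-10 | T1 10-11 | T2 11-12 | T1 12-13 | T2 13-14 | T1 14-15 | T2 15-16 | T1 16-17 | T2 17-18 | T1 18-19 | T2 19-20 | T1 20-21 | T2 21-22 | T1 22-23 | T2 23-24 | T1 24-25 | T2 25-26 | T1 26-27 | T2 27-28 | T1 28-29 | T2 29-32 |
Completion: T1=29  T2=32  T3=6
Turnaround (C−A): T1=29  T2=32  T3=6
Waiting(T3) = turnaround − burst = 6 − 2 = 4

4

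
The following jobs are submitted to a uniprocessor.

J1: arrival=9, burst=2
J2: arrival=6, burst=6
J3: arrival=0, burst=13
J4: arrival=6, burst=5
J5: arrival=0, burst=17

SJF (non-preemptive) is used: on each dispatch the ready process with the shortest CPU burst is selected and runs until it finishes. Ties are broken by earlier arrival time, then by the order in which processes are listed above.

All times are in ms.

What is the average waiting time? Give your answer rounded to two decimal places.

Schedule: | J3 0-13 | J1 13-15 | J4 15-20 | J2 20-26 | J5 26-43 |
Completion: J1=15  J2=26  J3=13  J4=20  J5=43
Waiting times: J1=4, J2=14, J3=0, J4=9, J5=26
Average waiting = (4+14+0+9+26) / 5 = 53/5 = 10.60

10.60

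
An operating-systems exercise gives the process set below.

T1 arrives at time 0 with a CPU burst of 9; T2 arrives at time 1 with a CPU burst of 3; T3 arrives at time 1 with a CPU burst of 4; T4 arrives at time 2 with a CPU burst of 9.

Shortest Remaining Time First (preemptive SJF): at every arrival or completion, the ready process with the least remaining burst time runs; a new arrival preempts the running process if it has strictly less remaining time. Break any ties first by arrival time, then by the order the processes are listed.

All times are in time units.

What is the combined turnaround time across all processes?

49

Schedule: | T1 0-1 | T2 1-4 | T3 4-8 | T1 8-16 | T4 16-25 |
Completion: T1=16  T2=4  T3=8  T4=25
Turnaround = completion − arrival: T1=16, T2=3, T3=7, T4=23
Total turnaround = 16 + 3 + 7 + 23 = 49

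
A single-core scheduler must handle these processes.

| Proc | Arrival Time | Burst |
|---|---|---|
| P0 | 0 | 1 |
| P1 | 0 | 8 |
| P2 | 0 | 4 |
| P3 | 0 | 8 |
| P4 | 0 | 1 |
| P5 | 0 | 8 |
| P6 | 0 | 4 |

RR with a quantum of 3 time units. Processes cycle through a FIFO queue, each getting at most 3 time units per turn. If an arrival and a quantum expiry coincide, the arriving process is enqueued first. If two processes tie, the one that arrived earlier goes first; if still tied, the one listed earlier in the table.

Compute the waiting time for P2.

Timeline: | P0 0-1 | P1 1-4 | P2 4-7 | P3 7-10 | P4 10-11 | P5 11-14 | P6 14-17 | P1 17-20 | P2 20-21 | P3 21-24 | P5 24-27 | P6 27-28 | P1 28-30 | P3 30-32 | P5 32-34 |
Completion: P0=1  P1=30  P2=21  P3=32  P4=11  P5=34  P6=28
Waiting(P2) = turnaround − burst = 21 − 4 = 17

17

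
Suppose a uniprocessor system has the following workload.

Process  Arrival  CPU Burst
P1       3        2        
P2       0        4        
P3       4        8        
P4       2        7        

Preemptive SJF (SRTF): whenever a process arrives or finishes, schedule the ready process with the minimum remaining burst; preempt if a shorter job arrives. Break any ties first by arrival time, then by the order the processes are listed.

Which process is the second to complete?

P1

Timeline: | P2 0-4 | P1 4-6 | P4 6-13 | P3 13-21 |
Completion: P1=6  P2=4  P3=21  P4=13
Finish order: P2 → P1 → P4 → P3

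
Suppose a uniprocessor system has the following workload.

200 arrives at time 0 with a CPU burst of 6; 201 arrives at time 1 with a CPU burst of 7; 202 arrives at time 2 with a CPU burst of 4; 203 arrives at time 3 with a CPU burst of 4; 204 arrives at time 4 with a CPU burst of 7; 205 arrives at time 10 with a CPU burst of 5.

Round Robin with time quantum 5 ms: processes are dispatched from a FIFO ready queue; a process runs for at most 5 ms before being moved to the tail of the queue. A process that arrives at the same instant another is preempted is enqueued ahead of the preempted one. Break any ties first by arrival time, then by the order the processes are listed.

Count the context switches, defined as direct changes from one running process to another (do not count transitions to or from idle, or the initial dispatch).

8

Schedule: | 200 0-5 | 201 5-10 | 202 10-14 | 203 14-18 | 204 18-23 | 200 23-24 | 205 24-29 | 201 29-31 | 204 31-33 |
Completion: 200=24  201=31  202=14  203=18  204=33  205=29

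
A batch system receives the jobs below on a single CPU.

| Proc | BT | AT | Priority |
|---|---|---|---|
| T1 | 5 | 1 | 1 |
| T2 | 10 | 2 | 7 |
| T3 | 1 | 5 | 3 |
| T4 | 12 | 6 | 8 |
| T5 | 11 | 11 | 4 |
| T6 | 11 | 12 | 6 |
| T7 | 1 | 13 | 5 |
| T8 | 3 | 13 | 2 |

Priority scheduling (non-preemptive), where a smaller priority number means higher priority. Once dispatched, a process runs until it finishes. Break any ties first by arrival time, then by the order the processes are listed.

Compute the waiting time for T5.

9

Timeline: | idle 0-1 | T1 1-6 | T3 6-7 | T2 7-17 | T8 17-20 | T5 20-31 | T7 31-32 | T6 32-43 | T4 43-55 |
Completion: T1=6  T2=17  T3=7  T4=55  T5=31  T6=43  T7=32  T8=20
Turnaround (C−A): T1=5  T2=15  T3=2  T4=49  T5=20  T6=31  T7=19  T8=7
Waiting(T5) = turnaround − burst = 20 − 11 = 9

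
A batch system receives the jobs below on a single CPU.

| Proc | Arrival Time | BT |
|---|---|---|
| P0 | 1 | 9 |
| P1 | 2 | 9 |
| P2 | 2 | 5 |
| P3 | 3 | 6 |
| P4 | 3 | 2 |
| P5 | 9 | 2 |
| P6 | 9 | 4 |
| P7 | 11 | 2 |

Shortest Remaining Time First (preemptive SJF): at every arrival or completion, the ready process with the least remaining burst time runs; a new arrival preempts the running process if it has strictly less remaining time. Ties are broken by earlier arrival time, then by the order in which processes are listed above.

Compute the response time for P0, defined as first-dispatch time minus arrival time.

0

Schedule: | idle 0-1 | P0 1-2 | P2 2-3 | P4 3-5 | P2 5-9 | P5 9-11 | P7 11-13 | P6 13-17 | P3 17-23 | P0 23-31 | P1 31-40 |
Completion: P0=31  P1=40  P2=9  P3=23  P4=5  P5=11  P6=17  P7=13
Response(P0) = first start − arrival = 1 − 1 = 0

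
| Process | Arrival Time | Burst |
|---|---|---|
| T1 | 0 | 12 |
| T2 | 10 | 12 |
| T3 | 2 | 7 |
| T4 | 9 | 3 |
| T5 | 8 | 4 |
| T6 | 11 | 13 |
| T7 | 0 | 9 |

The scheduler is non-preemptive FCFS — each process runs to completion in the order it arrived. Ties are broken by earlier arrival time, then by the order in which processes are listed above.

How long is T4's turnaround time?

26

Gantt: | T1 0-12 | T7 12-21 | T3 21-28 | T5 28-32 | T4 32-35 | T2 35-47 | T6 47-60 |
Completion: T1=12  T2=47  T3=28  T4=35  T5=32  T6=60  T7=21
Turnaround(T4) = completion − arrival = 35 − 9 = 26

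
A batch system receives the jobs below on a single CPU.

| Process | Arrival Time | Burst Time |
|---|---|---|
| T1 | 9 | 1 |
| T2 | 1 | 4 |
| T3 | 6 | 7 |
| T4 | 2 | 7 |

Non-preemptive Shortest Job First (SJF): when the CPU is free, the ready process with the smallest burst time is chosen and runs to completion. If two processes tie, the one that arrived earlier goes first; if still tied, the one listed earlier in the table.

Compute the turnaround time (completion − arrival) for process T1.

Gantt: | idle 0-1 | T2 1-5 | T4 5-12 | T1 12-13 | T3 13-20 |
Completion: T1=13  T2=5  T3=20  T4=12
Turnaround (C−A): T1=4  T2=4  T3=14  T4=10
Turnaround(T1) = completion − arrival = 13 − 9 = 4

4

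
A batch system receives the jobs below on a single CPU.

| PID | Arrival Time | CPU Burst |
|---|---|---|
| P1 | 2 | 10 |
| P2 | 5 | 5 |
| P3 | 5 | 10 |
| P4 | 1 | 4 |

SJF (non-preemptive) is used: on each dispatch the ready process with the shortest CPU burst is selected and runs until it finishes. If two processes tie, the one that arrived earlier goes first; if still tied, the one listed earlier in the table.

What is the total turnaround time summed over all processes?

52

Gantt: | idle 0-1 | P4 1-5 | P2 5-10 | P1 10-20 | P3 20-30 |
Completion: P1=20  P2=10  P3=30  P4=5
Turnaround = completion − arrival: P1=18, P2=5, P3=25, P4=4
Total turnaround = 18 + 5 + 25 + 4 = 52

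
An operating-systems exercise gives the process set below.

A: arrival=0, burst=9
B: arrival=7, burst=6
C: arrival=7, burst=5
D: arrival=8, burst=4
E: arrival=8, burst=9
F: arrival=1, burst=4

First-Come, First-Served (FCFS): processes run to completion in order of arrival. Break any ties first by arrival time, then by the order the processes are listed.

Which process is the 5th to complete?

Schedule: | A 0-9 | F 9-13 | B 13-19 | C 19-24 | D 24-28 | E 28-37 |
Completion: A=9  B=19  C=24  D=28  E=37  F=13
Turnaround (C−A): A=9  B=12  C=17  D=20  E=29  F=12
Finish order: A → F → B → C → D → E

D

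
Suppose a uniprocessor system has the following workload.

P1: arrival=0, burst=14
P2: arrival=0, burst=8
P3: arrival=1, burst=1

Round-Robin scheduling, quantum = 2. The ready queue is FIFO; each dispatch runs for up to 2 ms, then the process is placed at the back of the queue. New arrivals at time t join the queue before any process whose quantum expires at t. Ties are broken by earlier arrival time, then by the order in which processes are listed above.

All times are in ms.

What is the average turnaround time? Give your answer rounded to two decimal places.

Schedule: | P1 0-2 | P2 2-4 | P3 4-5 | P1 5-7 | P2 7-9 | P1 9-11 | P2 11-13 | P1 13-15 | P2 15-17 | P1 17-23 |
Completion: P1=23  P2=17  P3=5
Turnaround (C−A): P1=23  P2=17  P3=4
Turnaround times: P1=23, P2=17, P3=4
Average turnaround = (23+17+4) / 3 = 44/3 = 14.67

14.67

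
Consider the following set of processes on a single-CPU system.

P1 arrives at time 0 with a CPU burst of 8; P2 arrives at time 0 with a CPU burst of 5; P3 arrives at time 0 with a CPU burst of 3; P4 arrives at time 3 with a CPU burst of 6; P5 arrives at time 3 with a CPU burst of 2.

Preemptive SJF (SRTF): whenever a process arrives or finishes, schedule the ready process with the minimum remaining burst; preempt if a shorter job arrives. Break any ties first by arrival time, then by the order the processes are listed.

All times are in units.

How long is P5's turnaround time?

2

Timeline: | P3 0-3 | P5 3-5 | P2 5-10 | P4 10-16 | P1 16-24 |
Completion: P1=24  P2=10  P3=3  P4=16  P5=5
Turnaround (C−A): P1=24  P2=10  P3=3  P4=13  P5=2
Turnaround(P5) = completion − arrival = 5 − 3 = 2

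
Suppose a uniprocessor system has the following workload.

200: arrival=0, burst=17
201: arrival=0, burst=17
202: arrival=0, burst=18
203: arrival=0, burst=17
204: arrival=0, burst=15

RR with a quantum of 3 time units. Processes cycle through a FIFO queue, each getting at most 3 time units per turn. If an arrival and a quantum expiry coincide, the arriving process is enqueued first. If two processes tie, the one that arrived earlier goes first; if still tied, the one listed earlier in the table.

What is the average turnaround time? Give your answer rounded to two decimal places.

79.40

Gantt: | 200 0-3 | 201 3-6 | 202 6-9 | 203 9-12 | 204 12-15 | 200 15-18 | 201 18-21 | 202 21-24 | 203 24-27 | 204 27-30 | 200 30-33 | 201 33-36 | 202 36-39 | 203 39-42 | 204 42-45 | 200 45-48 | 201 48-51 | 202 51-54 | 203 54-57 | 204 57-60 | 200 60-63 | 201 63-66 | 202 66-69 | 203 69-72 | 204 72-75 | 200 75-77 | 201 77-79 | 202 79-82 | 203 82-84 |
Completion: 200=77  201=79  202=82  203=84  204=75
Turnaround (C−A): 200=77  201=79  202=82  203=84  204=75
Turnaround times: 200=77, 201=79, 202=82, 203=84, 204=75
Average turnaround = (77+79+82+84+75) / 5 = 397/5 = 79.40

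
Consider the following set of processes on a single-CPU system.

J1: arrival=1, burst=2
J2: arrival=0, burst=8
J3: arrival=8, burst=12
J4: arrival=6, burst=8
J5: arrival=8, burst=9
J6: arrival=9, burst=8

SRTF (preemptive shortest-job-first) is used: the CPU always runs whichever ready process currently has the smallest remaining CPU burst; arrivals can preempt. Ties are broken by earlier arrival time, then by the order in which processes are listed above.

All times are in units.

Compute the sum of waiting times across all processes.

Gantt: | J2 0-1 | J1 1-3 | J2 3-10 | J4 10-18 | J6 18-26 | J5 26-35 | J3 35-47 |
Completion: J1=3  J2=10  J3=47  J4=18  J5=35  J6=26
Turnaround (C−A): J1=2  J2=10  J3=39  J4=12  J5=27  J6=17
Waiting = turnaround − burst: J1=0, J2=2, J3=27, J4=4, J5=18, J6=9
Total waiting = 0 + 2 + 27 + 4 + 18 + 9 = 60

60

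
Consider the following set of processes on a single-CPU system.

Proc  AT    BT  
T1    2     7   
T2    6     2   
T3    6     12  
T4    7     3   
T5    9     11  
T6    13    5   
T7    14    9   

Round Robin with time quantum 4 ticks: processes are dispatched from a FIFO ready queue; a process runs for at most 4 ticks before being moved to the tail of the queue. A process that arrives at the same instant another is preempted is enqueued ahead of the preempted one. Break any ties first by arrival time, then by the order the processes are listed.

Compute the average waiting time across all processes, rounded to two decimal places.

Schedule: | idle 0-2 | T1 2-6 | T2 6-8 | T3 8-12 | T1 12-15 | T4 15-18 | T5 18-22 | T3 22-26 | T6 26-30 | T7 30-34 | T5 34-38 | T3 38-42 | T6 42-43 | T7 43-47 | T5 47-50 | T7 50-51 |
Completion: T1=15  T2=8  T3=42  T4=18  T5=50  T6=43  T7=51
Waiting times: T1=6, T2=0, T3=24, T4=8, T5=30, T6=25, T7=28
Average waiting = (6+0+24+8+30+25+28) / 7 = 121/7 = 17.29

17.29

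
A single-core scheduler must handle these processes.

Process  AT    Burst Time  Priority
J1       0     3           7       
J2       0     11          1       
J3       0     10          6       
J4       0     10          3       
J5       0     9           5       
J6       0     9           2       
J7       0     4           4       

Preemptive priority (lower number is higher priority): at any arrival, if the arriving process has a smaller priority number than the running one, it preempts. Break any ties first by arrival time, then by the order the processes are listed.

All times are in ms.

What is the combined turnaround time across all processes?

247

Gantt: | J2 0-11 | J6 11-20 | J4 20-30 | J7 30-34 | J5 34-43 | J3 43-53 | J1 53-56 |
Completion: J1=56  J2=11  J3=53  J4=30  J5=43  J6=20  J7=34
Turnaround (C−A): J1=56  J2=11  J3=53  J4=30  J5=43  J6=20  J7=34
Turnaround = completion − arrival: J1=56, J2=11, J3=53, J4=30, J5=43, J6=20, J7=34
Total turnaround = 56 + 11 + 53 + 30 + 43 + 20 + 34 = 247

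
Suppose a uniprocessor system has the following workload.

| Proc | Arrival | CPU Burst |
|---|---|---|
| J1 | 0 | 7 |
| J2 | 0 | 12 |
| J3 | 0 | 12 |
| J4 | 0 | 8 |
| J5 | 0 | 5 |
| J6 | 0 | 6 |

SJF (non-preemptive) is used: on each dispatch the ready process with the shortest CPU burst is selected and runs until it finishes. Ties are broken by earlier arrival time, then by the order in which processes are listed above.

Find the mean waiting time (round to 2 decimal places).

16.33

Timeline: | J5 0-5 | J6 5-11 | J1 11-18 | J4 18-26 | J2 26-38 | J3 38-50 |
Completion: J1=18  J2=38  J3=50  J4=26  J5=5  J6=11
Turnaround (C−A): J1=18  J2=38  J3=50  J4=26  J5=5  J6=11
Waiting times: J1=11, J2=26, J3=38, J4=18, J5=0, J6=5
Average waiting = (11+26+38+18+0+5) / 6 = 98/6 = 16.33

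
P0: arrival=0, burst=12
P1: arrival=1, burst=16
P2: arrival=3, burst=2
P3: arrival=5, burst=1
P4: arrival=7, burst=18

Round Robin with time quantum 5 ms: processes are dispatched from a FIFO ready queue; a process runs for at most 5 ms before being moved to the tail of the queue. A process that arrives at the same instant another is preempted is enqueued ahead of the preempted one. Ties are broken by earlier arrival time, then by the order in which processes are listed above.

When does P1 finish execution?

Timeline: | P0 0-5 | P1 5-10 | P2 10-12 | P3 12-13 | P0 13-18 | P4 18-23 | P1 23-28 | P0 28-30 | P4 30-35 | P1 35-40 | P4 40-45 | P1 45-46 | P4 46-49 |
Completion: P0=30  P1=46  P2=12  P3=13  P4=49
Turnaround (C−A): P0=30  P1=45  P2=9  P3=8  P4=42

46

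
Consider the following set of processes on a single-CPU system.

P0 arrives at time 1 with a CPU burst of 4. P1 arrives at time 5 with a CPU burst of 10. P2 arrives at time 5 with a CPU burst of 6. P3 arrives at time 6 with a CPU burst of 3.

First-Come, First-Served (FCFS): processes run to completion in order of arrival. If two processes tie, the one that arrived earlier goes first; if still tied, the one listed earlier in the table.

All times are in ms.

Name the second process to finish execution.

P1

Schedule: | idle 0-1 | P0 1-5 | P1 5-15 | P2 15-21 | P3 21-24 |
Completion: P0=5  P1=15  P2=21  P3=24
Turnaround (C−A): P0=4  P1=10  P2=16  P3=18
Finish order: P0 → P1 → P2 → P3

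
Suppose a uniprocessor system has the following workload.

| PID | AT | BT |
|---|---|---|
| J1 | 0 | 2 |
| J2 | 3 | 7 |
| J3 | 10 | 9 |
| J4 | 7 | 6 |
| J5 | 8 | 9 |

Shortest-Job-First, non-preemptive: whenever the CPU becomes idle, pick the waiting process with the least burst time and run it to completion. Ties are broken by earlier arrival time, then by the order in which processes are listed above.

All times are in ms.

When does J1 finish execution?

Timeline: | J1 0-2 | idle 2-3 | J2 3-10 | J4 10-16 | J5 16-25 | J3 25-34 |
Completion: J1=2  J2=10  J3=34  J4=16  J5=25
Turnaround (C−A): J1=2  J2=7  J3=24  J4=9  J5=17

2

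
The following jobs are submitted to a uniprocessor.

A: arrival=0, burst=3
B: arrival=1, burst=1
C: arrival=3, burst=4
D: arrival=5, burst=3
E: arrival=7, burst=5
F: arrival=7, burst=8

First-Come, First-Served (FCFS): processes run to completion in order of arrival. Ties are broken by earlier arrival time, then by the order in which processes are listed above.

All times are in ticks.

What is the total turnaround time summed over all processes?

43

Schedule: | A 0-3 | B 3-4 | C 4-8 | D 8-11 | E 11-16 | F 16-24 |
Completion: A=3  B=4  C=8  D=11  E=16  F=24
Turnaround (C−A): A=3  B=3  C=5  D=6  E=9  F=17
Turnaround = completion − arrival: A=3, B=3, C=5, D=6, E=9, F=17
Total turnaround = 3 + 3 + 5 + 6 + 9 + 17 = 43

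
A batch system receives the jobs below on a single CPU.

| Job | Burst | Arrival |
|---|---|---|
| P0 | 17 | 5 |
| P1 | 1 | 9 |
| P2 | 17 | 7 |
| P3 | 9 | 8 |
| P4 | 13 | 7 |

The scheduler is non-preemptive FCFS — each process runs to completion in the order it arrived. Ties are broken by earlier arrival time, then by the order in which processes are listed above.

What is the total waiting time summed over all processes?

143

Timeline: | idle 0-5 | P0 5-22 | P2 22-39 | P4 39-52 | P3 52-61 | P1 61-62 |
Completion: P0=22  P1=62  P2=39  P3=61  P4=52
Waiting = turnaround − burst: P0=0, P1=52, P2=15, P3=44, P4=32
Total waiting = 0 + 52 + 15 + 44 + 32 = 143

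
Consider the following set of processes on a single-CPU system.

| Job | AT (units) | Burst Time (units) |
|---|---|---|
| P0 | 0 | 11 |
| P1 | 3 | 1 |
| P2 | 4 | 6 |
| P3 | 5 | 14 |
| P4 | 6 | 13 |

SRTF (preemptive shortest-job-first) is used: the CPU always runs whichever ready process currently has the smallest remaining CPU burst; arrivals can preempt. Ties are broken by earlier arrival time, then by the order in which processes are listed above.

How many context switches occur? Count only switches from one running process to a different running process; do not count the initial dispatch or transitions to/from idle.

5

Timeline: | P0 0-3 | P1 3-4 | P2 4-10 | P0 10-18 | P4 18-31 | P3 31-45 |
Completion: P0=18  P1=4  P2=10  P3=45  P4=31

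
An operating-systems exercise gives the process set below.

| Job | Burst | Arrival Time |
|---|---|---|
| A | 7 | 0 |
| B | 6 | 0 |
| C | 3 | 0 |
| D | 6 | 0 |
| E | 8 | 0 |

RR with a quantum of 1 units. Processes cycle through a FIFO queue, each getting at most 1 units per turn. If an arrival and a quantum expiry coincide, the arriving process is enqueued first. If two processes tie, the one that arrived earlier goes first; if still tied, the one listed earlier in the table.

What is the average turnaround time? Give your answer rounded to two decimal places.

Gantt: | A 0-1 | B 1-2 | C 2-3 | D 3-4 | E 4-5 | A 5-6 | B 6-7 | C 7-8 | D 8-9 | E 9-10 | A 10-11 | B 11-12 | C 12-13 | D 13-14 | E 14-15 | A 15-16 | B 16-17 | D 17-18 | E 18-19 | A 19-20 | B 20-21 | D 21-22 | E 22-23 | A 23-24 | B 24-25 | D 25-26 | E 26-27 | A 27-28 | E 28-30 |
Completion: A=28  B=25  C=13  D=26  E=30
Turnaround times: A=28, B=25, C=13, D=26, E=30
Average turnaround = (28+25+13+26+30) / 5 = 122/5 = 24.40

24.40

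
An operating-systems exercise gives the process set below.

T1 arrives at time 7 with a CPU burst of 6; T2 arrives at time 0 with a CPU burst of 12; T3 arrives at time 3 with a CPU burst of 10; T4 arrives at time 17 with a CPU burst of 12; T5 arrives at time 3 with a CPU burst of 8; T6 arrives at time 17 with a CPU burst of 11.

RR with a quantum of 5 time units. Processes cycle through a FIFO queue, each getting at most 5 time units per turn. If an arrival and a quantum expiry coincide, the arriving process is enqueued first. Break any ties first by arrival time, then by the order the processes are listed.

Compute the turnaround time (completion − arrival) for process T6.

42

Timeline: | T2 0-5 | T3 5-10 | T5 10-15 | T2 15-20 | T1 20-25 | T3 25-30 | T5 30-33 | T4 33-38 | T6 38-43 | T2 43-45 | T1 45-46 | T4 46-51 | T6 51-56 | T4 56-58 | T6 58-59 |
Completion: T1=46  T2=45  T3=30  T4=58  T5=33  T6=59
Turnaround(T6) = completion − arrival = 59 − 17 = 42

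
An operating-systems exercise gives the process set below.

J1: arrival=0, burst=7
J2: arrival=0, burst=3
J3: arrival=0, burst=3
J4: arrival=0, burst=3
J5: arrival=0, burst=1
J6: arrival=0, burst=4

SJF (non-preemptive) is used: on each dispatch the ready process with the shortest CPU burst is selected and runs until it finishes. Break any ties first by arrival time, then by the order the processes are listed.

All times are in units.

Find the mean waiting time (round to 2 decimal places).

6.00

Timeline: | J5 0-1 | J2 1-4 | J3 4-7 | J4 7-10 | J6 10-14 | J1 14-21 |
Completion: J1=21  J2=4  J3=7  J4=10  J5=1  J6=14
Turnaround (C−A): J1=21  J2=4  J3=7  J4=10  J5=1  J6=14
Waiting times: J1=14, J2=1, J3=4, J4=7, J5=0, J6=10
Average waiting = (14+1+4+7+0+10) / 6 = 36/6 = 6.00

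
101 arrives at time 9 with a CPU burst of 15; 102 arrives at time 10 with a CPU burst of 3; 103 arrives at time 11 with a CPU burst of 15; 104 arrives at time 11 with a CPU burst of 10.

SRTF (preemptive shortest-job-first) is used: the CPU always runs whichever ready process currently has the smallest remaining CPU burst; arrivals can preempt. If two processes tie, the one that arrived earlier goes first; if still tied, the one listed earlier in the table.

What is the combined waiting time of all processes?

Schedule: | idle 0-9 | 101 9-10 | 102 10-13 | 104 13-23 | 101 23-37 | 103 37-52 |
Completion: 101=37  102=13  103=52  104=23
Waiting = turnaround − burst: 101=13, 102=0, 103=26, 104=2
Total waiting = 13 + 0 + 26 + 2 = 41

41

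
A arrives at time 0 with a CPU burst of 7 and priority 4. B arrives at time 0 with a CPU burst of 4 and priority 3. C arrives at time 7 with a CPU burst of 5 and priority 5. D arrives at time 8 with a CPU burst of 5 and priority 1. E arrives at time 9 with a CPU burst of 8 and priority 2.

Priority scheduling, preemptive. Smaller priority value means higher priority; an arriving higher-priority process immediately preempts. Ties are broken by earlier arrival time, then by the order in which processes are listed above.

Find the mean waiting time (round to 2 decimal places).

7.60

Timeline: | B 0-4 | A 4-8 | D 8-13 | E 13-21 | A 21-24 | C 24-29 |
Completion: A=24  B=4  C=29  D=13  E=21
Turnaround (C−A): A=24  B=4  C=22  D=5  E=12
Waiting times: A=17, B=0, C=17, D=0, E=4
Average waiting = (17+0+17+0+4) / 5 = 38/5 = 7.60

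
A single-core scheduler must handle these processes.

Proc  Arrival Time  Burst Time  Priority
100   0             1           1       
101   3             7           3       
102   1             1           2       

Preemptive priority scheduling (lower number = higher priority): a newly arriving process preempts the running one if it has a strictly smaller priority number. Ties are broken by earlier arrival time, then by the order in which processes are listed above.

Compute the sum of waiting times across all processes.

Gantt: | 100 0-1 | 102 1-2 | idle 2-3 | 101 3-10 |
Completion: 100=1  101=10  102=2
Turnaround (C−A): 100=1  101=7  102=1
Waiting = turnaround − burst: 100=0, 101=0, 102=0
Total waiting = 0 + 0 + 0 = 0

0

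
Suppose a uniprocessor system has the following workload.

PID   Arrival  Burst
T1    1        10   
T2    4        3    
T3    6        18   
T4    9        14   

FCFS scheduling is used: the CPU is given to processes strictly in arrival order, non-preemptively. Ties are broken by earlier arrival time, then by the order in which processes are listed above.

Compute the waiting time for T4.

23

Schedule: | idle 0-1 | T1 1-11 | T2 11-14 | T3 14-32 | T4 32-46 |
Completion: T1=11  T2=14  T3=32  T4=46
Turnaround (C−A): T1=10  T2=10  T3=26  T4=37
Waiting(T4) = turnaround − burst = 37 − 14 = 23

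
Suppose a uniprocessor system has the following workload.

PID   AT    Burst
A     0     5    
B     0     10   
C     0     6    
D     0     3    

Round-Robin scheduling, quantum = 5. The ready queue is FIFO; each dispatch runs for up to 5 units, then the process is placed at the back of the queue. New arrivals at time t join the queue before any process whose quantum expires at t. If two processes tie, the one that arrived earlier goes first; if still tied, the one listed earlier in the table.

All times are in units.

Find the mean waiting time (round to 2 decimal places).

Gantt: | A 0-5 | B 5-10 | C 10-15 | D 15-18 | B 18-23 | C 23-24 |
Completion: A=5  B=23  C=24  D=18
Turnaround (C−A): A=5  B=23  C=24  D=18
Waiting times: A=0, B=13, C=18, D=15
Average waiting = (0+13+18+15) / 4 = 46/4 = 11.50

11.50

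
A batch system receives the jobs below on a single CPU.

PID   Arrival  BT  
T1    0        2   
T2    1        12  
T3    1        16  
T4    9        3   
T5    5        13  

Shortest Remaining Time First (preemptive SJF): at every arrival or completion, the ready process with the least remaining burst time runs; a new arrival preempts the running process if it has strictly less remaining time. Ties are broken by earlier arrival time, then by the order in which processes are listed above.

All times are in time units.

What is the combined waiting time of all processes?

Gantt: | T1 0-2 | T2 2-9 | T4 9-12 | T2 12-17 | T5 17-30 | T3 30-46 |
Completion: T1=2  T2=17  T3=46  T4=12  T5=30
Turnaround (C−A): T1=2  T2=16  T3=45  T4=3  T5=25
Waiting = turnaround − burst: T1=0, T2=4, T3=29, T4=0, T5=12
Total waiting = 0 + 4 + 29 + 0 + 12 = 45

45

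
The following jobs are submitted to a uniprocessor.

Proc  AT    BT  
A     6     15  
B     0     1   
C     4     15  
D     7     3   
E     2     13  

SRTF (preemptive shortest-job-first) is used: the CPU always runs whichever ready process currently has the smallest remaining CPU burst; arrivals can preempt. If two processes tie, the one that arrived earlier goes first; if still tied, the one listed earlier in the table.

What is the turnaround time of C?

Gantt: | B 0-1 | idle 1-2 | E 2-7 | D 7-10 | E 10-18 | C 18-33 | A 33-48 |
Completion: A=48  B=1  C=33  D=10  E=18
Turnaround (C−A): A=42  B=1  C=29  D=3  E=16
Turnaround(C) = completion − arrival = 33 − 4 = 29

29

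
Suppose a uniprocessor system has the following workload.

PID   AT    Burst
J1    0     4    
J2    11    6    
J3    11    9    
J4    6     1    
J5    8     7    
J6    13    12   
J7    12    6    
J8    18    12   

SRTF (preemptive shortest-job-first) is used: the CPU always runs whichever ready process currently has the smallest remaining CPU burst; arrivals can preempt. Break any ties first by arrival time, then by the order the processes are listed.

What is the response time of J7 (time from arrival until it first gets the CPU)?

9

Schedule: | J1 0-4 | idle 4-6 | J4 6-7 | idle 7-8 | J5 8-15 | J2 15-21 | J7 21-27 | J3 27-36 | J6 36-48 | J8 48-60 |
Completion: J1=4  J2=21  J3=36  J4=7  J5=15  J6=48  J7=27  J8=60
Turnaround (C−A): J1=4  J2=10  J3=25  J4=1  J5=7  J6=35  J7=15  J8=42
Response(J7) = first start − arrival = 21 − 12 = 9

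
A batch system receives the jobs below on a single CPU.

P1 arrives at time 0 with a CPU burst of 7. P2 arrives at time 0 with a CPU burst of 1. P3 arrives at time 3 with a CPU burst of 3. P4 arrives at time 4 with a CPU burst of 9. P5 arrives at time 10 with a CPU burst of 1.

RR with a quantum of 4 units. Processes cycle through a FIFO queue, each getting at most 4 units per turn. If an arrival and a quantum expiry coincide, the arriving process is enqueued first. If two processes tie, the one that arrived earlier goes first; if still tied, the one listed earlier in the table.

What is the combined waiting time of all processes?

27

Schedule: | P1 0-4 | P2 4-5 | P3 5-8 | P4 8-12 | P1 12-15 | P5 15-16 | P4 16-21 |
Completion: P1=15  P2=5  P3=8  P4=21  P5=16
Waiting = turnaround − burst: P1=8, P2=4, P3=2, P4=8, P5=5
Total waiting = 8 + 4 + 2 + 8 + 5 = 27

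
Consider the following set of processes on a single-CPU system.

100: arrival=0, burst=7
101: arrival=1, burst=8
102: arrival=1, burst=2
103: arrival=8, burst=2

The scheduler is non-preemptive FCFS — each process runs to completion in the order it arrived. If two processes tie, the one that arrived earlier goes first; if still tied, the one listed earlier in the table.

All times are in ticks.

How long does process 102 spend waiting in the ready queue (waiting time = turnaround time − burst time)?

Schedule: | 100 0-7 | 101 7-15 | 102 15-17 | 103 17-19 |
Completion: 100=7  101=15  102=17  103=19
Turnaround (C−A): 100=7  101=14  102=16  103=11
Waiting(102) = turnaround − burst = 16 − 2 = 14

14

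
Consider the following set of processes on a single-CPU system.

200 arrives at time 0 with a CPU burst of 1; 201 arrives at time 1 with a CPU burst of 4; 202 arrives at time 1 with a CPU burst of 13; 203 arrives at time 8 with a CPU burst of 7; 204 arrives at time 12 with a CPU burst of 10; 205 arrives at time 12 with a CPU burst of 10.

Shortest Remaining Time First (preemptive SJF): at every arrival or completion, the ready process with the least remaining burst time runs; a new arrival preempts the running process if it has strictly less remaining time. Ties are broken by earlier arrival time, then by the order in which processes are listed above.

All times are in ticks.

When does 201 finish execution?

Gantt: | 200 0-1 | 201 1-5 | 202 5-8 | 203 8-15 | 202 15-25 | 204 25-35 | 205 35-45 |
Completion: 200=1  201=5  202=25  203=15  204=35  205=45

5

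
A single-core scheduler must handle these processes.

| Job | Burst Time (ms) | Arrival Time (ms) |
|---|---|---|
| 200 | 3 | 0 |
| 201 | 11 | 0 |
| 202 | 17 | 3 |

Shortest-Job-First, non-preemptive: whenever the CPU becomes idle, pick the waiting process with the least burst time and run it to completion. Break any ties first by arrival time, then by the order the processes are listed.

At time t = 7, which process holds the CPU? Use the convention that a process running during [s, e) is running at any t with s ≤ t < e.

201

Schedule: | 200 0-3 | 201 3-14 | 202 14-31 |
Completion: 200=3  201=14  202=31
Turnaround (C−A): 200=3  201=14  202=28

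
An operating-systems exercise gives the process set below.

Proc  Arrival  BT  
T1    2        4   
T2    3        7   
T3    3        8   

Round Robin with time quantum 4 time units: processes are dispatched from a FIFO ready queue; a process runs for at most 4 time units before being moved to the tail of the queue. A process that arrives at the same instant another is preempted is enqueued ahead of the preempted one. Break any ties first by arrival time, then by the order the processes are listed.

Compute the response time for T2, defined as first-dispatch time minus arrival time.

Timeline: | idle 0-2 | T1 2-6 | T2 6-10 | T3 10-14 | T2 14-17 | T3 17-21 |
Completion: T1=6  T2=17  T3=21
Turnaround (C−A): T1=4  T2=14  T3=18
Response(T2) = first start − arrival = 6 − 3 = 3

3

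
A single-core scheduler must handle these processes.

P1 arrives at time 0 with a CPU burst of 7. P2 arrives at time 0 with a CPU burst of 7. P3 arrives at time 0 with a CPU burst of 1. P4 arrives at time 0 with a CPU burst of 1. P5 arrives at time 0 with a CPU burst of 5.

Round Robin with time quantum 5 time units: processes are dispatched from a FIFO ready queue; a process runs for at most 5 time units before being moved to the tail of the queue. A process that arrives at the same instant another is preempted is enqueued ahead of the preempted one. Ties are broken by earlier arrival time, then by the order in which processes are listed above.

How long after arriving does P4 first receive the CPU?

Gantt: | P1 0-5 | P2 5-10 | P3 10-11 | P4 11-12 | P5 12-17 | P1 17-19 | P2 19-21 |
Completion: P1=19  P2=21  P3=11  P4=12  P5=17
Response(P4) = first start − arrival = 11 − 0 = 11

11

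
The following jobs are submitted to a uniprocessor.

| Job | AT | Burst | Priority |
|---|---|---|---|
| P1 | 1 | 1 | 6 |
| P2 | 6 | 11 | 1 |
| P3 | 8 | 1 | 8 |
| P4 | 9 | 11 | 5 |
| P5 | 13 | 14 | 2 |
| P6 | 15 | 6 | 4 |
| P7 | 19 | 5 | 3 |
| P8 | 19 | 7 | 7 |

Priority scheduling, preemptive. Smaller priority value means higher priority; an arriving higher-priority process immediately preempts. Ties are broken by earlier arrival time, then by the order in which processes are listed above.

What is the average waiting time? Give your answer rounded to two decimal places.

Schedule: | idle 0-1 | P1 1-2 | idle 2-6 | P2 6-17 | P5 17-31 | P7 31-36 | P6 36-42 | P4 42-53 | P8 53-60 | P3 60-61 |
Completion: P1=2  P2=17  P3=61  P4=53  P5=31  P6=42  P7=36  P8=60
Turnaround (C−A): P1=1  P2=11  P3=53  P4=44  P5=18  P6=27  P7=17  P8=41
Waiting times: P1=0, P2=0, P3=52, P4=33, P5=4, P6=21, P7=12, P8=34
Average waiting = (0+0+52+33+4+21+12+34) / 8 = 156/8 = 19.50

19.50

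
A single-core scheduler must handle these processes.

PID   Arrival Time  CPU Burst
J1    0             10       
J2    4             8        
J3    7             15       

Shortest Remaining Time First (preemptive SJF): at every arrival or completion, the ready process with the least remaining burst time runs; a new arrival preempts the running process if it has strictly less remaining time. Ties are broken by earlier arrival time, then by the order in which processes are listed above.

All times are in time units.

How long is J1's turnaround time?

Timeline: | J1 0-10 | J2 10-18 | J3 18-33 |
Completion: J1=10  J2=18  J3=33
Turnaround (C−A): J1=10  J2=14  J3=26
Turnaround(J1) = completion − arrival = 10 − 0 = 10

10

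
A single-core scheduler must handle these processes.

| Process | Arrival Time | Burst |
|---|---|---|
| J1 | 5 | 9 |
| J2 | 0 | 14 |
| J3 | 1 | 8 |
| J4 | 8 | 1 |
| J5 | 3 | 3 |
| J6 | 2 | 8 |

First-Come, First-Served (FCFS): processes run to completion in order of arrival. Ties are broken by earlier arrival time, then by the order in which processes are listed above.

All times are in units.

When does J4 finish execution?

43

Schedule: | J2 0-14 | J3 14-22 | J6 22-30 | J5 30-33 | J1 33-42 | J4 42-43 |
Completion: J1=42  J2=14  J3=22  J4=43  J5=33  J6=30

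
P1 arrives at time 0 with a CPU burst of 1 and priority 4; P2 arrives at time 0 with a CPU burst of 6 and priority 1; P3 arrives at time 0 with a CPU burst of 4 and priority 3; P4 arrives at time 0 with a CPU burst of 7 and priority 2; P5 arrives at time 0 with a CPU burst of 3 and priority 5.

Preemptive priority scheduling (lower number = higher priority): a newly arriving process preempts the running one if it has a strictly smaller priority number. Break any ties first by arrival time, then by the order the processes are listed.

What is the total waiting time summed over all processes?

Schedule: | P2 0-6 | P4 6-13 | P3 13-17 | P1 17-18 | P5 18-21 |
Completion: P1=18  P2=6  P3=17  P4=13  P5=21
Turnaround (C−A): P1=18  P2=6  P3=17  P4=13  P5=21
Waiting = turnaround − burst: P1=17, P2=0, P3=13, P4=6, P5=18
Total waiting = 17 + 0 + 13 + 6 + 18 = 54

54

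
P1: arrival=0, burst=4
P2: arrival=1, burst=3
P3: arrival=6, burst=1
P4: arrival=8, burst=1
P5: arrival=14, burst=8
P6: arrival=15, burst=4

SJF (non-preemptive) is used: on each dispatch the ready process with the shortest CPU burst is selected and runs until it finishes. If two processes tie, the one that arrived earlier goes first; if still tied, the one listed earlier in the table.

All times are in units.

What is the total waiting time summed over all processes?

11

Gantt: | P1 0-4 | P2 4-7 | P3 7-8 | P4 8-9 | idle 9-14 | P5 14-22 | P6 22-26 |
Completion: P1=4  P2=7  P3=8  P4=9  P5=22  P6=26
Waiting = turnaround − burst: P1=0, P2=3, P3=1, P4=0, P5=0, P6=7
Total waiting = 0 + 3 + 1 + 0 + 0 + 7 = 11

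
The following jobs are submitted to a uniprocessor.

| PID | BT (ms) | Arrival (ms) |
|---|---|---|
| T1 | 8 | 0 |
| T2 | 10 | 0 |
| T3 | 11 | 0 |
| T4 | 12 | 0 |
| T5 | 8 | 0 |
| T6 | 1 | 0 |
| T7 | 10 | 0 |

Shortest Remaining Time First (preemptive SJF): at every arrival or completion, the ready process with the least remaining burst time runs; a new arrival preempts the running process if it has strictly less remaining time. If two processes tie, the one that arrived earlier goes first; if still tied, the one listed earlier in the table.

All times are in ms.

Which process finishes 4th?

Timeline: | T6 0-1 | T1 1-9 | T5 9-17 | T2 17-27 | T7 27-37 | T3 37-48 | T4 48-60 |
Completion: T1=9  T2=27  T3=48  T4=60  T5=17  T6=1  T7=37
Finish order: T6 → T1 → T5 → T2 → T7 → T3 → T4

T2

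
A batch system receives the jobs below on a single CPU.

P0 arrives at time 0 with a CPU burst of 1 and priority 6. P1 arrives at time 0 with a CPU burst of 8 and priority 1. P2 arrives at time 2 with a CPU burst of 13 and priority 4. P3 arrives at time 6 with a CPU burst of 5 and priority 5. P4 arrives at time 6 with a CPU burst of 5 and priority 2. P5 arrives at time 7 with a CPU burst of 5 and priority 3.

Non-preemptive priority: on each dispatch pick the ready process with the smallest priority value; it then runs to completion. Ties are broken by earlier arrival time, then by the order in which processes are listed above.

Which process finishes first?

Schedule: | P1 0-8 | P4 8-13 | P5 13-18 | P2 18-31 | P3 31-36 | P0 36-37 |
Completion: P0=37  P1=8  P2=31  P3=36  P4=13  P5=18
Turnaround (C−A): P0=37  P1=8  P2=29  P3=30  P4=7  P5=11
Finish order: P1 → P4 → P5 → P2 → P3 → P0

P1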